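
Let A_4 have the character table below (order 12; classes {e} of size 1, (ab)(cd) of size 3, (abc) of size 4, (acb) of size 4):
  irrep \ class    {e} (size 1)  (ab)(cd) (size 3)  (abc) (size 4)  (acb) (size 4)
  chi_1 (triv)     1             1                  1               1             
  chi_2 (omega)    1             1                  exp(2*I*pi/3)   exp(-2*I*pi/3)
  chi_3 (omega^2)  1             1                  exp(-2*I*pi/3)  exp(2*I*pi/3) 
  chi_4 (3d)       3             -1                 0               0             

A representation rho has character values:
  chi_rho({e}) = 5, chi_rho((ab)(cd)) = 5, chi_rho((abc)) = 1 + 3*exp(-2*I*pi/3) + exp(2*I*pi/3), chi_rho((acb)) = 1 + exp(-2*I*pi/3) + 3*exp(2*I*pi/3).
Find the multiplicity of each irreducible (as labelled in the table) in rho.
Multiplicities: chi_1: 1, chi_2: 1, chi_3: 3, chi_4: 0.

Proof sketch: Use <chi_rho, chi> = (1/|G|) sum_C |C| * chi_rho(C) * conj(chi(C)) with |G| = 12 for each irreducible chi in the table:
  <chi_rho, chi_1> = (1/12)[1*(5)*conj(1) + 3*(5)*conj(1) + 4*(1 + 3*exp(-2*I*pi/3) + exp(2*I*pi/3))*conj(1) + 4*(1 + exp(-2*I*pi/3) + 3*exp(2*I*pi/3))*conj(1)]
      = (1/12)[(5) + (15) + (4 + 12*exp(-2*I*pi/3) + 4*exp(2*I*pi/3)) + (4 + 4*exp(-2*I*pi/3) + 12*exp(2*I*pi/3))] = 12/12 = 1
  <chi_rho, chi_2> = (1/12)[1*(5)*conj(1) + 3*(5)*conj(1) + 4*(1 + 3*exp(-2*I*pi/3) + exp(2*I*pi/3))*conj(exp(2*I*pi/3)) + 4*(1 + exp(-2*I*pi/3) + 3*exp(2*I*pi/3))*conj(exp(-2*I*pi/3))]
      = (1/12)[(5) + (15) + (4 + 4*exp(-2*I*pi/3) + 12*exp(2*I*pi/3)) + (4 + 12*exp(-2*I*pi/3) + 4*exp(2*I*pi/3))] = 12/12 = 1
  <chi_rho, chi_3> = (1/12)[1*(5)*conj(1) + 3*(5)*conj(1) + 4*(1 + 3*exp(-2*I*pi/3) + exp(2*I*pi/3))*conj(exp(-2*I*pi/3)) + 4*(1 + exp(-2*I*pi/3) + 3*exp(2*I*pi/3))*conj(exp(2*I*pi/3))]
      = (1/12)[(5) + (15) + (8) + (8)] = 36/12 = 3
  <chi_rho, chi_4> = (1/12)[1*(5)*conj(3) + 3*(5)*conj(-1) + 4*(1 + 3*exp(-2*I*pi/3) + exp(2*I*pi/3))*conj(0) + 4*(1 + exp(-2*I*pi/3) + 3*exp(2*I*pi/3))*conj(0)]
      = (1/12)[(15) + (-15) + (0) + (0)] = 0/12 = 0
(Exp terms are combined using exp(i*s)*conj(exp(i*t)) = exp(i*(s-t)), and sums of them are collapsed using the identity that for every m > 1 the m distinct m-th roots of unity sum to 0, e.g. 1 + exp(2*I*pi/3) + exp(-2*I*pi/3) = 0.)
Dimension check: dim(rho) = sum (mult * dim) = 1*1 + 1*1 + 3*1 + 0*3 = 5 = chi_rho(e) = 5.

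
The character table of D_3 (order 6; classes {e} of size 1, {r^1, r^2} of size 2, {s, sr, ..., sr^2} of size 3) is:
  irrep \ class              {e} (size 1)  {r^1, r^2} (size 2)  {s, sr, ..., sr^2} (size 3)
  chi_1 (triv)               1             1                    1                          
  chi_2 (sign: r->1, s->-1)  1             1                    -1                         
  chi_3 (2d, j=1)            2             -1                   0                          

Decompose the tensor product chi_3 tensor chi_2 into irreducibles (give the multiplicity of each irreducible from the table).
chi_3 tensor chi_2 = chi_3 (all other irreducibles have multiplicity 0).

Proof sketch: The character of a tensor product is the pointwise product (chi_3 * chi_2)(C) = chi_3(C) * chi_2(C):
  {e}: (2)*(1), {r^1, r^2}: (-1)*(1), {s, sr, ..., sr^2}: (0)*(-1)
so (chi_3 * chi_2) takes values
  {e} -> 2, {r^1, r^2} -> -1, {s, sr, ..., sr^2} -> 0.
Now take the inner product of this character with each irreducible chi from the table, <chi_3*chi_2, chi> = (1/6) sum_C |C| (chi_3*chi_2)(C) conj(chi(C)):
  <chi_3*chi_2, chi_1> = (1/6)[1*(2)*conj(1) + 2*(-1)*conj(1) + 3*(0)*conj(1)]
      = (1/6)[(2) + (-2) + (0)] = 0/6 = 0
  <chi_3*chi_2, chi_2> = (1/6)[1*(2)*conj(1) + 2*(-1)*conj(1) + 3*(0)*conj(-1)]
      = (1/6)[(2) + (-2) + (0)] = 0/6 = 0
  <chi_3*chi_2, chi_3> = (1/6)[1*(2)*conj(2) + 2*(-1)*conj(-1) + 3*(0)*conj(0)]
      = (1/6)[(4) + (2) + (0)] = 6/6 = 1
Hence the multiplicities are chi_3: 1. Dimension check: dim(chi_3)*dim(chi_2) = 2*1 = 2 and sum (mult * dim) = 1*2 = 2.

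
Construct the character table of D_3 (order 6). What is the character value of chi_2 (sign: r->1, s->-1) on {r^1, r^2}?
Conjugacy classes: {e} of size 1, {r^1, r^2} of size 2, {s, sr, ..., sr^2} of size 3.
Character table:
  irrep \ class              {e} (size 1)  {r^1, r^2} (size 2)  {s, sr, ..., sr^2} (size 3)
  chi_1 (triv)               1             1                    1                          
  chi_2 (sign: r->1, s->-1)  1             1                    -1                         
  chi_3 (2d, j=1)            2             -1                   0                          

Spot check: chi_2 (sign: r->1, s->-1) on {r^1, r^2} = 1.

Details: D_3 has order 2*3 = 6 with 3 conjugacy classes, hence 3 irreducibles. Sum of squared dims 1 + 1 + 4 = 6 = |G|. Linear characters come from the abelianisation; the 2-dimensional irreps have character r^k -> 2*cos(2*pi*j*k/3), reflections -> 0.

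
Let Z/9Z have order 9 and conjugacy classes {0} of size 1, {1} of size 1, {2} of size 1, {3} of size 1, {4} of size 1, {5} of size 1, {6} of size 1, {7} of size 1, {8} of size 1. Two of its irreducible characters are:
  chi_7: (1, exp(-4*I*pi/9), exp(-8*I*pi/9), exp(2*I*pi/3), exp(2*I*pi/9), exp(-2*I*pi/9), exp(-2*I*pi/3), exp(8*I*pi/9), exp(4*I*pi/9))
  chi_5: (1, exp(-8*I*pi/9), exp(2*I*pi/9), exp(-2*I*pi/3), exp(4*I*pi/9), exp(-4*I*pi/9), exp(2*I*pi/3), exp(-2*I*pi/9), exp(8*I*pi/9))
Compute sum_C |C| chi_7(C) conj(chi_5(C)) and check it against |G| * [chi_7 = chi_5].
Sum = 0; so <chi_7, chi_5> = 0 (distinct irreducibles are orthogonal).

Compute term by term over conjugacy classes (|C| * chi_7(C) * conj(chi_5(C))):
  1*(1)*conj(1) + 1*(exp(-4*I*pi/9))*conj(exp(-8*I*pi/9)) + 1*(exp(-8*I*pi/9))*conj(exp(2*I*pi/9)) + 1*(exp(2*I*pi/3))*conj(exp(-2*I*pi/3)) + 1*(exp(2*I*pi/9))*conj(exp(4*I*pi/9)) + 1*(exp(-2*I*pi/9))*conj(exp(-4*I*pi/9)) + 1*(exp(-2*I*pi/3))*conj(exp(2*I*pi/3)) + 1*(exp(8*I*pi/9))*conj(exp(-2*I*pi/9)) + 1*(exp(4*I*pi/9))*conj(exp(8*I*pi/9))
  = (1) + (exp(4*I*pi/9)) + (exp(8*I*pi/9)) + (exp(-2*I*pi/3)) + (exp(-2*I*pi/9)) + (exp(2*I*pi/9)) + (exp(2*I*pi/3)) + (exp(-8*I*pi/9)) + (exp(-4*I*pi/9))
  = 0.
(Exp terms are combined using exp(i*s)*conj(exp(i*t)) = exp(i*(s-t)), and sums of them are collapsed using the identity that for every m > 1 the m distinct m-th roots of unity sum to 0, e.g. 1 + exp(2*I*pi/3) + exp(-2*I*pi/3) = 0.)
Dividing by |G| = 9 gives 0/9 = 0, matching the row-orthogonality relation <chi_7, chi_5> = [chi_7 = chi_5].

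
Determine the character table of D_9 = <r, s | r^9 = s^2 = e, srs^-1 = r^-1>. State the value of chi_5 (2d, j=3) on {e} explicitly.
Conjugacy classes: {e} of size 1, {r^1, r^8} of size 2, {r^2, r^7} of size 2, {r^3, r^6} of size 2, {r^4, r^5} of size 2, {s, sr, ..., sr^8} of size 9.
Character table:
  irrep \ class              {e} (size 1)  {r^1, r^8} (size 2)  {r^2, r^7} (size 2)  {r^3, r^6} (size 2)  {r^4, r^5} (size 2)  {s, sr, ..., sr^8} (size 9)
  chi_1 (triv)               1             1                    1                    1                    1                    1                          
  chi_2 (sign: r->1, s->-1)  1             1                    1                    1                    1                    -1                         
  chi_3 (2d, j=1)            2             2*cos(2*pi/9)        2*cos(4*pi/9)        -1                   -2*cos(pi/9)         0                          
  chi_4 (2d, j=2)            2             2*cos(4*pi/9)        -2*cos(pi/9)         -1                   2*cos(2*pi/9)        0                          
  chi_5 (2d, j=3)            2             -1                   -1                   2                    -1                   0                          
  chi_6 (2d, j=4)            2             -2*cos(pi/9)         2*cos(2*pi/9)        -1                   2*cos(4*pi/9)        0                          

Spot check: chi_5 (2d, j=3) on {e} = 2.

Solution. D_9 has order 2*9 = 18 with 6 conjugacy classes, hence 6 irreducibles. Sum of squared dims 1 + 1 + 4 + 4 + 4 + 4 = 18 = |G|. Linear characters come from the abelianisation; the 2-dimensional irreps have character r^k -> 2*cos(2*pi*j*k/9), reflections -> 0.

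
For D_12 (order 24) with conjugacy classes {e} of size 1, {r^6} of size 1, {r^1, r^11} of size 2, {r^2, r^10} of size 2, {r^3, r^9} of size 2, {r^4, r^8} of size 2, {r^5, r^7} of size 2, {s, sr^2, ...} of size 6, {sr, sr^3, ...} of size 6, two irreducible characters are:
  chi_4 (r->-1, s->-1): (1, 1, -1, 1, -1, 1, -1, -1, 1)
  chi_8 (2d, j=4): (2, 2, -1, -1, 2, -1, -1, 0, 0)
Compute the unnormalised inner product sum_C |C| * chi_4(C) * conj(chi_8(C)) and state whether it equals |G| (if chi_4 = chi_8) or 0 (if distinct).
Sum = 0; so <chi_4, chi_8> = 0 (distinct irreducibles are orthogonal).

Working: Compute term by term over conjugacy classes (|C| * chi_4(C) * conj(chi_8(C))):
  1*(1)*conj(2) + 1*(1)*conj(2) + 2*(-1)*conj(-1) + 2*(1)*conj(-1) + 2*(-1)*conj(2) + 2*(1)*conj(-1) + 2*(-1)*conj(-1) + 6*(-1)*conj(0) + 6*(1)*conj(0)
  = (2) + (2) + (2) + (-2) + (-4) + (-2) + (2) + (0) + (0)
  = 0.
Dividing by |G| = 24 gives 0/24 = 0, matching the row-orthogonality relation <chi_4, chi_8> = [chi_4 = chi_8].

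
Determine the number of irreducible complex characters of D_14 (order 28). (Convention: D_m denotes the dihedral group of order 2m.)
10

Details: The number of irreducible complex representations of a finite group equals its number of conjugacy classes. D_14 has 10 conjugacy classes (n/2 + 3 for n even), so D_14 (order 28) has exactly 10 irreducible complex representations.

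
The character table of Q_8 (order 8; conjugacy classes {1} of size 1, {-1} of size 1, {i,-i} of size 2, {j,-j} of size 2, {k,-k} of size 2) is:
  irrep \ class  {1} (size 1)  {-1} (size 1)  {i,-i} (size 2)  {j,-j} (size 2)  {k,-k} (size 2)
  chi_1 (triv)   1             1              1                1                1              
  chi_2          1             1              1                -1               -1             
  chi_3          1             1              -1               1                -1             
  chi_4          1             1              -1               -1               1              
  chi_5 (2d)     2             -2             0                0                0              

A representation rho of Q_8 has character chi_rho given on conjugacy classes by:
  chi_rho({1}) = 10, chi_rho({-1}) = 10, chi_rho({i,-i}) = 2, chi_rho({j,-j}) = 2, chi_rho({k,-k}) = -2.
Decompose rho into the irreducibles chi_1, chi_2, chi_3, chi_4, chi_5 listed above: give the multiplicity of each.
Multiplicities: chi_1: 3, chi_2: 3, chi_3: 3, chi_4: 1, chi_5: 0.

Justification: Use <chi_rho, chi> = (1/|G|) sum_C |C| * chi_rho(C) * conj(chi(C)) with |G| = 8 for each irreducible chi in the table:
  <chi_rho, chi_1> = (1/8)[1*(10)*conj(1) + 1*(10)*conj(1) + 2*(2)*conj(1) + 2*(2)*conj(1) + 2*(-2)*conj(1)]
      = (1/8)[(10) + (10) + (4) + (4) + (-4)] = 24/8 = 3
  <chi_rho, chi_2> = (1/8)[1*(10)*conj(1) + 1*(10)*conj(1) + 2*(2)*conj(1) + 2*(2)*conj(-1) + 2*(-2)*conj(-1)]
      = (1/8)[(10) + (10) + (4) + (-4) + (4)] = 24/8 = 3
  <chi_rho, chi_3> = (1/8)[1*(10)*conj(1) + 1*(10)*conj(1) + 2*(2)*conj(-1) + 2*(2)*conj(1) + 2*(-2)*conj(-1)]
      = (1/8)[(10) + (10) + (-4) + (4) + (4)] = 24/8 = 3
  <chi_rho, chi_4> = (1/8)[1*(10)*conj(1) + 1*(10)*conj(1) + 2*(2)*conj(-1) + 2*(2)*conj(-1) + 2*(-2)*conj(1)]
      = (1/8)[(10) + (10) + (-4) + (-4) + (-4)] = 8/8 = 1
  <chi_rho, chi_5> = (1/8)[1*(10)*conj(2) + 1*(10)*conj(-2) + 2*(2)*conj(0) + 2*(2)*conj(0) + 2*(-2)*conj(0)]
      = (1/8)[(20) + (-20) + (0) + (0) + (0)] = 0/8 = 0
Dimension check: dim(rho) = sum (mult * dim) = 3*1 + 3*1 + 3*1 + 1*1 + 0*2 = 10 = chi_rho(e) = 10.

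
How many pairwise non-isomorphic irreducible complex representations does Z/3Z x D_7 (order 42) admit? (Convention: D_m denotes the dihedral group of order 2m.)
15

Reasoning: The number of irreducible complex representations of a finite group equals its number of conjugacy classes. For a direct product, #classes(G x H) = #classes(G) * #classes(H). Z/3Z has 3 classes (abelian), D_7 has 5 classes, so 3 * 5 = 15, so Z/3Z x D_7 (order 42) has exactly 15 irreducible complex representations.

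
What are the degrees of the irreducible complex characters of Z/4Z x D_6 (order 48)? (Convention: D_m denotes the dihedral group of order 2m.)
Dimensions: 1, 1, 1, 1, 1, 1, 1, 1, 1, 1, 1, 1, 1, 1, 1, 1, 2, 2, 2, 2, 2, 2, 2, 2

Details: There are 24 irreducibles (= number of conjugacy classes). Their dimensions d_i satisfy sum d_i^2 = |G| = 48: 1 + 1 + 1 + 1 + 1 + 1 + 1 + 1 + 1 + 1 + 1 + 1 + 1 + 1 + 1 + 1 + 4 + 4 + 4 + 4 + 4 + 4 + 4 + 4 = 48. (For the product with Z/4Z: each of the 4 1-dim characters of Z/4Z tensors with each irrep of D_6, giving 4 copies of each D_6-dimension.)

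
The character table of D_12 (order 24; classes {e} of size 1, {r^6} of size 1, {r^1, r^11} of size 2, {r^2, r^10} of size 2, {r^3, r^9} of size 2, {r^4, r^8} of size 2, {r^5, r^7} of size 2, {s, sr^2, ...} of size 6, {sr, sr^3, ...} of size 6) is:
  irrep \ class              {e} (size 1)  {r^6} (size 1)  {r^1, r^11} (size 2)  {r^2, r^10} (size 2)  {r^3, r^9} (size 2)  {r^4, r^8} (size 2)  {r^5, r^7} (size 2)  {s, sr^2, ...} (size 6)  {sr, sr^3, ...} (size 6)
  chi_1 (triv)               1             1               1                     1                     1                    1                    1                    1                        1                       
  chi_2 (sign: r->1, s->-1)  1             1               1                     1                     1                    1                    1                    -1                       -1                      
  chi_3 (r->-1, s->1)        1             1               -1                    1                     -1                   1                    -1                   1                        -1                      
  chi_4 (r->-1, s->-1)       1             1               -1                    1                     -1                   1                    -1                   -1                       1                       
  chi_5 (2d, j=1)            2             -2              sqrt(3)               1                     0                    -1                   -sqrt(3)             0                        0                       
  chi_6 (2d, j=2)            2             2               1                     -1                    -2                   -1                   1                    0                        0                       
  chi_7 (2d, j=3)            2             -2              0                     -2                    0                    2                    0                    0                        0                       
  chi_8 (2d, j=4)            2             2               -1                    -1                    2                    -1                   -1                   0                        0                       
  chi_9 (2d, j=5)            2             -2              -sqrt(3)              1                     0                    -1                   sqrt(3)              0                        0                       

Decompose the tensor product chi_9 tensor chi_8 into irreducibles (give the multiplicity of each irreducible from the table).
chi_9 tensor chi_8 = chi_5 + chi_7 (all other irreducibles have multiplicity 0).

Reasoning: The character of a tensor product is the pointwise product (chi_9 * chi_8)(C) = chi_9(C) * chi_8(C):
  {e}: (2)*(2), {r^6}: (-2)*(2), {r^1, r^11}: (-sqrt(3))*(-1), {r^2, r^10}: (1)*(-1), {r^3, r^9}: (0)*(2), {r^4, r^8}: (-1)*(-1), {r^5, r^7}: (sqrt(3))*(-1), {s, sr^2, ...}: (0)*(0), {sr, sr^3, ...}: (0)*(0)
so (chi_9 * chi_8) takes values
  {e} -> 4, {r^6} -> -4, {r^1, r^11} -> sqrt(3), {r^2, r^10} -> -1, {r^3, r^9} -> 0, {r^4, r^8} -> 1, {r^5, r^7} -> -sqrt(3), {s, sr^2, ...} -> 0, {sr, sr^3, ...} -> 0.
Now take the inner product of this character with each irreducible chi from the table, <chi_9*chi_8, chi> = (1/24) sum_C |C| (chi_9*chi_8)(C) conj(chi(C)):
  <chi_9*chi_8, chi_1> = (1/24)[1*(4)*conj(1) + 1*(-4)*conj(1) + 2*(sqrt(3))*conj(1) + 2*(-1)*conj(1) + 2*(0)*conj(1) + 2*(1)*conj(1) + 2*(-sqrt(3))*conj(1) + 6*(0)*conj(1) + 6*(0)*conj(1)]
      = (1/24)[(4) + (-4) + (2*sqrt(3)) + (-2) + (0) + (2) + (-2*sqrt(3)) + (0) + (0)] = 0/24 = 0
  <chi_9*chi_8, chi_2> = (1/24)[1*(4)*conj(1) + 1*(-4)*conj(1) + 2*(sqrt(3))*conj(1) + 2*(-1)*conj(1) + 2*(0)*conj(1) + 2*(1)*conj(1) + 2*(-sqrt(3))*conj(1) + 6*(0)*conj(-1) + 6*(0)*conj(-1)]
      = (1/24)[(4) + (-4) + (2*sqrt(3)) + (-2) + (0) + (2) + (-2*sqrt(3)) + (0) + (0)] = 0/24 = 0
  <chi_9*chi_8, chi_3> = (1/24)[1*(4)*conj(1) + 1*(-4)*conj(1) + 2*(sqrt(3))*conj(-1) + 2*(-1)*conj(1) + 2*(0)*conj(-1) + 2*(1)*conj(1) + 2*(-sqrt(3))*conj(-1) + 6*(0)*conj(1) + 6*(0)*conj(-1)]
      = (1/24)[(4) + (-4) + (-2*sqrt(3)) + (-2) + (0) + (2) + (2*sqrt(3)) + (0) + (0)] = 0/24 = 0
  <chi_9*chi_8, chi_4> = (1/24)[1*(4)*conj(1) + 1*(-4)*conj(1) + 2*(sqrt(3))*conj(-1) + 2*(-1)*conj(1) + 2*(0)*conj(-1) + 2*(1)*conj(1) + 2*(-sqrt(3))*conj(-1) + 6*(0)*conj(-1) + 6*(0)*conj(1)]
      = (1/24)[(4) + (-4) + (-2*sqrt(3)) + (-2) + (0) + (2) + (2*sqrt(3)) + (0) + (0)] = 0/24 = 0
  <chi_9*chi_8, chi_5> = (1/24)[1*(4)*conj(2) + 1*(-4)*conj(-2) + 2*(sqrt(3))*conj(sqrt(3)) + 2*(-1)*conj(1) + 2*(0)*conj(0) + 2*(1)*conj(-1) + 2*(-sqrt(3))*conj(-sqrt(3)) + 6*(0)*conj(0) + 6*(0)*conj(0)]
      = (1/24)[(8) + (8) + (6) + (-2) + (0) + (-2) + (6) + (0) + (0)] = 24/24 = 1
  <chi_9*chi_8, chi_6> = (1/24)[1*(4)*conj(2) + 1*(-4)*conj(2) + 2*(sqrt(3))*conj(1) + 2*(-1)*conj(-1) + 2*(0)*conj(-2) + 2*(1)*conj(-1) + 2*(-sqrt(3))*conj(1) + 6*(0)*conj(0) + 6*(0)*conj(0)]
      = (1/24)[(8) + (-8) + (2*sqrt(3)) + (2) + (0) + (-2) + (-2*sqrt(3)) + (0) + (0)] = 0/24 = 0
  <chi_9*chi_8, chi_7> = (1/24)[1*(4)*conj(2) + 1*(-4)*conj(-2) + 2*(sqrt(3))*conj(0) + 2*(-1)*conj(-2) + 2*(0)*conj(0) + 2*(1)*conj(2) + 2*(-sqrt(3))*conj(0) + 6*(0)*conj(0) + 6*(0)*conj(0)]
      = (1/24)[(8) + (8) + (0) + (4) + (0) + (4) + (0) + (0) + (0)] = 24/24 = 1
  <chi_9*chi_8, chi_8> = (1/24)[1*(4)*conj(2) + 1*(-4)*conj(2) + 2*(sqrt(3))*conj(-1) + 2*(-1)*conj(-1) + 2*(0)*conj(2) + 2*(1)*conj(-1) + 2*(-sqrt(3))*conj(-1) + 6*(0)*conj(0) + 6*(0)*conj(0)]
      = (1/24)[(8) + (-8) + (-2*sqrt(3)) + (2) + (0) + (-2) + (2*sqrt(3)) + (0) + (0)] = 0/24 = 0
  <chi_9*chi_8, chi_9> = (1/24)[1*(4)*conj(2) + 1*(-4)*conj(-2) + 2*(sqrt(3))*conj(-sqrt(3)) + 2*(-1)*conj(1) + 2*(0)*conj(0) + 2*(1)*conj(-1) + 2*(-sqrt(3))*conj(sqrt(3)) + 6*(0)*conj(0) + 6*(0)*conj(0)]
      = (1/24)[(8) + (8) + (-6) + (-2) + (0) + (-2) + (-6) + (0) + (0)] = 0/24 = 0
Hence the multiplicities are chi_5: 1, chi_7: 1. Dimension check: dim(chi_9)*dim(chi_8) = 2*2 = 4 and sum (mult * dim) = 1*2 + 1*2 = 4.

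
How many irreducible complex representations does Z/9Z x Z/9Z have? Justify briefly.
81

The number of irreducible complex representations of a finite group equals its number of conjugacy classes. Z/9Z x Z/9Z is abelian of order 81, so every element is its own conjugacy class: 81 classes, so Z/9Z x Z/9Z (order 81) has exactly 81 irreducible complex representations.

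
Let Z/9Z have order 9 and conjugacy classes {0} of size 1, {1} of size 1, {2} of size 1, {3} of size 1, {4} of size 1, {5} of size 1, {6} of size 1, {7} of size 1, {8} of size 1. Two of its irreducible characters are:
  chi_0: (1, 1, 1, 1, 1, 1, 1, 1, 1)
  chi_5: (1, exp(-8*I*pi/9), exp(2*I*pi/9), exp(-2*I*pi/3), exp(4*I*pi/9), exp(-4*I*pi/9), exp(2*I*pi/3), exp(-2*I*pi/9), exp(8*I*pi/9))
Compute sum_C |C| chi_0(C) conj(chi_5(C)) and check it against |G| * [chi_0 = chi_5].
Sum = 0; so <chi_0, chi_5> = 0 (distinct irreducibles are orthogonal).

Derivation: Compute term by term over conjugacy classes (|C| * chi_0(C) * conj(chi_5(C))):
  1*(1)*conj(1) + 1*(1)*conj(exp(-8*I*pi/9)) + 1*(1)*conj(exp(2*I*pi/9)) + 1*(1)*conj(exp(-2*I*pi/3)) + 1*(1)*conj(exp(4*I*pi/9)) + 1*(1)*conj(exp(-4*I*pi/9)) + 1*(1)*conj(exp(2*I*pi/3)) + 1*(1)*conj(exp(-2*I*pi/9)) + 1*(1)*conj(exp(8*I*pi/9))
  = (1) + (exp(8*I*pi/9)) + (exp(-2*I*pi/9)) + (exp(2*I*pi/3)) + (exp(-4*I*pi/9)) + (exp(4*I*pi/9)) + (exp(-2*I*pi/3)) + (exp(2*I*pi/9)) + (exp(-8*I*pi/9))
  = 0.
(Exp terms are combined using exp(i*s)*conj(exp(i*t)) = exp(i*(s-t)), and sums of them are collapsed using the identity that for every m > 1 the m distinct m-th roots of unity sum to 0, e.g. 1 + exp(2*I*pi/3) + exp(-2*I*pi/3) = 0.)
Dividing by |G| = 9 gives 0/9 = 0, matching the row-orthogonality relation <chi_0, chi_5> = [chi_0 = chi_5].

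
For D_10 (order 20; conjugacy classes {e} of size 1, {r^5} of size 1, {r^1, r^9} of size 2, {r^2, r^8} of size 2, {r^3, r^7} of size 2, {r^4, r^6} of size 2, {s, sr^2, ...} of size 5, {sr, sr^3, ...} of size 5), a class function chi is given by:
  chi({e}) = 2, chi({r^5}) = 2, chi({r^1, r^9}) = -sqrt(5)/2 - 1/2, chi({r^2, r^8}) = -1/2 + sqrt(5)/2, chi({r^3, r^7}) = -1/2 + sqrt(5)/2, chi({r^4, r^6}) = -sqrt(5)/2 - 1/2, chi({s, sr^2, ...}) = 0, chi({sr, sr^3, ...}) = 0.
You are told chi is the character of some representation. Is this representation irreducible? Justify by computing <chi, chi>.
Irreducible: <chi, chi> = 1.

<chi, chi> = (1/|G|) sum_C |C| * |chi(C)|^2 = (1/20)[1*|2|^2 + 1*|2|^2 + 2*|-sqrt(5)/2 - 1/2|^2 + 2*|-1/2 + sqrt(5)/2|^2 + 2*|-1/2 + sqrt(5)/2|^2 + 2*|-sqrt(5)/2 - 1/2|^2 + 5*|0|^2 + 5*|0|^2]
  = (1/20)[(4) + (4) + (sqrt(5) + 3) + (3 - sqrt(5)) + (3 - sqrt(5)) + (sqrt(5) + 3) + (0) + (0)] = 20/20 = 1.
A character is irreducible iff <chi, chi> = 1, so this representation is irreducible.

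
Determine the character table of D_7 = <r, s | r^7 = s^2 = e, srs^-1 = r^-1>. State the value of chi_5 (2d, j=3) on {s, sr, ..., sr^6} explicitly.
Conjugacy classes: {e} of size 1, {r^1, r^6} of size 2, {r^2, r^5} of size 2, {r^3, r^4} of size 2, {s, sr, ..., sr^6} of size 7.
Character table:
  irrep \ class              {e} (size 1)  {r^1, r^6} (size 2)  {r^2, r^5} (size 2)  {r^3, r^4} (size 2)  {s, sr, ..., sr^6} (size 7)
  chi_1 (triv)               1             1                    1                    1                    1                          
  chi_2 (sign: r->1, s->-1)  1             1                    1                    1                    -1                         
  chi_3 (2d, j=1)            2             2*cos(2*pi/7)        -2*cos(3*pi/7)       -2*cos(pi/7)         0                          
  chi_4 (2d, j=2)            2             -2*cos(3*pi/7)       -2*cos(pi/7)         2*cos(2*pi/7)        0                          
  chi_5 (2d, j=3)            2             -2*cos(pi/7)         2*cos(2*pi/7)        -2*cos(3*pi/7)       0                          

Spot check: chi_5 (2d, j=3) on {s, sr, ..., sr^6} = 0.

Explanation: D_7 has order 2*7 = 14 with 5 conjugacy classes, hence 5 irreducibles. Sum of squared dims 1 + 1 + 4 + 4 + 4 = 14 = |G|. Linear characters come from the abelianisation; the 2-dimensional irreps have character r^k -> 2*cos(2*pi*j*k/7), reflections -> 0.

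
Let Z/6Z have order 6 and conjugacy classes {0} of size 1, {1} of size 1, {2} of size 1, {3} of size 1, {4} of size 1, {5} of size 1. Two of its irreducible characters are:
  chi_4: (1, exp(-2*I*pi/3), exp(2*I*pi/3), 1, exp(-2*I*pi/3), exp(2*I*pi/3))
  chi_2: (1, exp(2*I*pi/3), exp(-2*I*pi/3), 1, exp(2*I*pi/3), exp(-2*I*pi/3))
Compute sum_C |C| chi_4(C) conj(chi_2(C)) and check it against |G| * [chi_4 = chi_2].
Sum = 0; so <chi_4, chi_2> = 0 (distinct irreducibles are orthogonal).

Details: Compute term by term over conjugacy classes (|C| * chi_4(C) * conj(chi_2(C))):
  1*(1)*conj(1) + 1*(exp(-2*I*pi/3))*conj(exp(2*I*pi/3)) + 1*(exp(2*I*pi/3))*conj(exp(-2*I*pi/3)) + 1*(1)*conj(1) + 1*(exp(-2*I*pi/3))*conj(exp(2*I*pi/3)) + 1*(exp(2*I*pi/3))*conj(exp(-2*I*pi/3))
  = (1) + (exp(2*I*pi/3)) + (exp(-2*I*pi/3)) + (1) + (exp(2*I*pi/3)) + (exp(-2*I*pi/3))
  = 0.
(Exp terms are combined using exp(i*s)*conj(exp(i*t)) = exp(i*(s-t)), and sums of them are collapsed using the identity that for every m > 1 the m distinct m-th roots of unity sum to 0, e.g. 1 + exp(2*I*pi/3) + exp(-2*I*pi/3) = 0.)
Dividing by |G| = 6 gives 0/6 = 0, matching the row-orthogonality relation <chi_4, chi_2> = [chi_4 = chi_2].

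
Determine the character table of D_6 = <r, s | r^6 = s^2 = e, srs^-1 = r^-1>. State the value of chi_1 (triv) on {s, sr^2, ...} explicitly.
Conjugacy classes: {e} of size 1, {r^3} of size 1, {r^1, r^5} of size 2, {r^2, r^4} of size 2, {s, sr^2, ...} of size 3, {sr, sr^3, ...} of size 3.
Character table:
  irrep \ class              {e} (size 1)  {r^3} (size 1)  {r^1, r^5} (size 2)  {r^2, r^4} (size 2)  {s, sr^2, ...} (size 3)  {sr, sr^3, ...} (size 3)
  chi_1 (triv)               1             1               1                    1                    1                        1                       
  chi_2 (sign: r->1, s->-1)  1             1               1                    1                    -1                       -1                      
  chi_3 (r->-1, s->1)        1             -1              -1                   1                    1                        -1                      
  chi_4 (r->-1, s->-1)       1             -1              -1                   1                    -1                       1                       
  chi_5 (2d, j=1)            2             -2              1                    -1                   0                        0                       
  chi_6 (2d, j=2)            2             2               -1                   -1                   0                        0                       

Spot check: chi_1 (triv) on {s, sr^2, ...} = 1.

Working: D_6 has order 2*6 = 12 with 6 conjugacy classes, hence 6 irreducibles. Sum of squared dims 1 + 1 + 1 + 1 + 4 + 4 = 12 = |G|. Linear characters come from the abelianisation; the 2-dimensional irreps have character r^k -> 2*cos(2*pi*j*k/6), reflections -> 0.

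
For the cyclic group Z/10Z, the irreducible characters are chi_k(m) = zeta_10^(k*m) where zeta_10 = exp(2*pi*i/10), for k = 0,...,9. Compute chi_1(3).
chi_1(3) = zeta_10^3 = exp(3*I*pi/5)

Why: chi_1(3) = zeta_10^(1*3) = zeta_10^3. Since zeta_10^10 = 1, this equals zeta_10^3 = exp(2*pi*i*3/10) = exp(3*I*pi/5).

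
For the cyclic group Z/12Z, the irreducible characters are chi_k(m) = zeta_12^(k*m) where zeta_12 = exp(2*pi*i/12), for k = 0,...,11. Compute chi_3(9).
chi_3(9) = zeta_12^27 = I

Proof sketch: chi_3(9) = zeta_12^(3*9) = zeta_12^27. Since zeta_12^12 = 1, this equals zeta_12^3 = exp(2*pi*i*3/12) = I.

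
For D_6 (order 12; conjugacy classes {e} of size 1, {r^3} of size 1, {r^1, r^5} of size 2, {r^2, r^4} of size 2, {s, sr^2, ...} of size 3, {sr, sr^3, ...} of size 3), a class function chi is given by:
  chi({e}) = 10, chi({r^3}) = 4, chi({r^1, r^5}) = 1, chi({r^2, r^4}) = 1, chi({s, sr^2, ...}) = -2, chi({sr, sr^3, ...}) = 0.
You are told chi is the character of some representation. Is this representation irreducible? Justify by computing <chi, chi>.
Not irreducible (reducible): <chi, chi> = 11 > 1.

Justification: <chi, chi> = (1/|G|) sum_C |C| * |chi(C)|^2 = (1/12)[1*|10|^2 + 1*|4|^2 + 2*|1|^2 + 2*|1|^2 + 3*|-2|^2 + 3*|0|^2]
  = (1/12)[(100) + (16) + (2) + (2) + (12) + (0)] = 132/12 = 11.
A character is irreducible iff <chi, chi> = 1, so this representation is reducible.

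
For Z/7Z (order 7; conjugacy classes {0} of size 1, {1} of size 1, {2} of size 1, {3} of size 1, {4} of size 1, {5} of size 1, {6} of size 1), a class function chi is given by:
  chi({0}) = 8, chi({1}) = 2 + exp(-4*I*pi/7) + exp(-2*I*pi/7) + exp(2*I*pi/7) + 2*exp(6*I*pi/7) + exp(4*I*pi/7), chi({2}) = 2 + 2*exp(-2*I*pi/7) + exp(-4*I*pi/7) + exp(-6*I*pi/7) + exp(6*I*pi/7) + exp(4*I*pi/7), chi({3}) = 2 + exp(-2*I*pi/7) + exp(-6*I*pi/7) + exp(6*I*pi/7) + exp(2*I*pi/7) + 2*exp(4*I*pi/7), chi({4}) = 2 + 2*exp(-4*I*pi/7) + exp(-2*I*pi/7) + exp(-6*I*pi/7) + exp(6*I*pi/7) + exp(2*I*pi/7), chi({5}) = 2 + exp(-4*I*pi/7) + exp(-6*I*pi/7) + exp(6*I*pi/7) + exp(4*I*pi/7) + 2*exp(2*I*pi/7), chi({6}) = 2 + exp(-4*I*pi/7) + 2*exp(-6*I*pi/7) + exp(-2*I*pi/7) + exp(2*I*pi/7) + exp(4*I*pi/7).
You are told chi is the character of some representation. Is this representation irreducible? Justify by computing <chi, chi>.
Not irreducible (reducible): <chi, chi> = 12 > 1.

Explanation: <chi, chi> = (1/|G|) sum_C |C| * |chi(C)|^2 = (1/7)[1*|8|^2 + 1*|2 + exp(-4*I*pi/7) + exp(-2*I*pi/7) + exp(2*I*pi/7) + 2*exp(6*I*pi/7) + exp(4*I*pi/7)|^2 + 1*|2 + 2*exp(-2*I*pi/7) + exp(-4*I*pi/7) + exp(-6*I*pi/7) + exp(6*I*pi/7) + exp(4*I*pi/7)|^2 + 1*|2 + exp(-2*I*pi/7) + exp(-6*I*pi/7) + exp(6*I*pi/7) + exp(2*I*pi/7) + 2*exp(4*I*pi/7)|^2 + 1*|2 + 2*exp(-4*I*pi/7) + exp(-2*I*pi/7) + exp(-6*I*pi/7) + exp(6*I*pi/7) + exp(2*I*pi/7)|^2 + 1*|2 + exp(-4*I*pi/7) + exp(-6*I*pi/7) + exp(6*I*pi/7) + exp(4*I*pi/7) + 2*exp(2*I*pi/7)|^2 + 1*|2 + exp(-4*I*pi/7) + 2*exp(-6*I*pi/7) + exp(-2*I*pi/7) + exp(2*I*pi/7) + exp(4*I*pi/7)|^2]
  = (1/7)[(64) + (12 + 9*exp(-4*I*pi/7) + 8*exp(-2*I*pi/7) + 9*exp(-6*I*pi/7) + 9*exp(6*I*pi/7) + 8*exp(2*I*pi/7) + 9*exp(4*I*pi/7)) + (12 + 8*exp(-4*I*pi/7) + 9*exp(-2*I*pi/7) + 9*exp(-6*I*pi/7) + 9*exp(6*I*pi/7) + 9*exp(2*I*pi/7) + 8*exp(4*I*pi/7)) + (12 + 9*exp(-4*I*pi/7) + 9*exp(-2*I*pi/7) + 8*exp(-6*I*pi/7) + 8*exp(6*I*pi/7) + 9*exp(2*I*pi/7) + 9*exp(4*I*pi/7)) + (12 + 9*exp(-4*I*pi/7) + 9*exp(-2*I*pi/7) + 8*exp(-6*I*pi/7) + 8*exp(6*I*pi/7) + 9*exp(2*I*pi/7) + 9*exp(4*I*pi/7)) + (12 + 8*exp(-4*I*pi/7) + 9*exp(-2*I*pi/7) + 9*exp(-6*I*pi/7) + 9*exp(6*I*pi/7) + 9*exp(2*I*pi/7) + 8*exp(4*I*pi/7)) + (12 + 9*exp(-4*I*pi/7) + 8*exp(-2*I*pi/7) + 9*exp(-6*I*pi/7) + 9*exp(6*I*pi/7) + 8*exp(2*I*pi/7) + 9*exp(4*I*pi/7))] = 84/7 = 12.
(Exp terms are combined using exp(i*s)*conj(exp(i*t)) = exp(i*(s-t)), and sums of them are collapsed using the identity that for every m > 1 the m distinct m-th roots of unity sum to 0, e.g. 1 + exp(2*I*pi/3) + exp(-2*I*pi/3) = 0.)
A character is irreducible iff <chi, chi> = 1, so this representation is reducible.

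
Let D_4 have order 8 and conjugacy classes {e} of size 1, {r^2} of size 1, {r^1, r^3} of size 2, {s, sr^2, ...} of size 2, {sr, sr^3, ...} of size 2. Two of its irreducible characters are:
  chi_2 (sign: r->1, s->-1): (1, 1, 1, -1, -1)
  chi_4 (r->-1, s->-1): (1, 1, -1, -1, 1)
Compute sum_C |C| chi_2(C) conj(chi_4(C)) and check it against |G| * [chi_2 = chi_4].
Sum = 0; so <chi_2, chi_4> = 0 (distinct irreducibles are orthogonal).

Reasoning: Compute term by term over conjugacy classes (|C| * chi_2(C) * conj(chi_4(C))):
  1*(1)*conj(1) + 1*(1)*conj(1) + 2*(1)*conj(-1) + 2*(-1)*conj(-1) + 2*(-1)*conj(1)
  = (1) + (1) + (-2) + (2) + (-2)
  = 0.
Dividing by |G| = 8 gives 0/8 = 0, matching the row-orthogonality relation <chi_2, chi_4> = [chi_2 = chi_4].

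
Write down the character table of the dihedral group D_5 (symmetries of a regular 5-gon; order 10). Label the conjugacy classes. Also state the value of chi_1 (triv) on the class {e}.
Conjugacy classes: {e} of size 1, {r^1, r^4} of size 2, {r^2, r^3} of size 2, {s, sr, ..., sr^4} of size 5.
Character table:
  irrep \ class              {e} (size 1)  {r^1, r^4} (size 2)  {r^2, r^3} (size 2)  {s, sr, ..., sr^4} (size 5)
  chi_1 (triv)               1             1                    1                    1                          
  chi_2 (sign: r->1, s->-1)  1             1                    1                    -1                         
  chi_3 (2d, j=1)            2             -1/2 + sqrt(5)/2     -sqrt(5)/2 - 1/2     0                          
  chi_4 (2d, j=2)            2             -sqrt(5)/2 - 1/2     -1/2 + sqrt(5)/2     0                          

Spot check: chi_1 (triv) on {e} = 1.

Working: D_5 has order 2*5 = 10 with 4 conjugacy classes, hence 4 irreducibles. Sum of squared dims 1 + 1 + 4 + 4 = 10 = |G|. Linear characters come from the abelianisation; the 2-dimensional irreps have character r^k -> 2*cos(2*pi*j*k/5), reflections -> 0.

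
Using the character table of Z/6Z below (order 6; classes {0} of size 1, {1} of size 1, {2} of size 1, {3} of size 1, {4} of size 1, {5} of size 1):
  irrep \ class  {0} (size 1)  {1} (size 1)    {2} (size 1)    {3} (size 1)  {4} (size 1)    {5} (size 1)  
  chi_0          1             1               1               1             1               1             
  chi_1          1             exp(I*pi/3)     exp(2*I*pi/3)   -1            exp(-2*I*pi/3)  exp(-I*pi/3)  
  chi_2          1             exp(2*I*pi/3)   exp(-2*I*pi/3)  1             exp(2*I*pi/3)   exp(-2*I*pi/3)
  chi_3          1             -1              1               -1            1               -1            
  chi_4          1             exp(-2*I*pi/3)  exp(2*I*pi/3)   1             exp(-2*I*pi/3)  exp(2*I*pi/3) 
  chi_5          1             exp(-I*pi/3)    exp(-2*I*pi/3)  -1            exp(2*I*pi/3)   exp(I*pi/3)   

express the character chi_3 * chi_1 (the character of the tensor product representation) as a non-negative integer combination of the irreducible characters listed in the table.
chi_3 tensor chi_1 = chi_4 (all other irreducibles have multiplicity 0).

The character of a tensor product is the pointwise product (chi_3 * chi_1)(C) = chi_3(C) * chi_1(C):
  {0}: (1)*(1), {1}: (-1)*(exp(I*pi/3)), {2}: (1)*(exp(2*I*pi/3)), {3}: (-1)*(-1), {4}: (1)*(exp(-2*I*pi/3)), {5}: (-1)*(exp(-I*pi/3))
so (chi_3 * chi_1) takes values
  {0} -> 1, {1} -> -exp(I*pi/3), {2} -> exp(2*I*pi/3), {3} -> 1, {4} -> exp(-2*I*pi/3), {5} -> -exp(-I*pi/3).
Now take the inner product of this character with each irreducible chi from the table, <chi_3*chi_1, chi> = (1/6) sum_C |C| (chi_3*chi_1)(C) conj(chi(C)):
  <chi_3*chi_1, chi_0> = (1/6)[1*(1)*conj(1) + 1*(-exp(I*pi/3))*conj(1) + 1*(exp(2*I*pi/3))*conj(1) + 1*(1)*conj(1) + 1*(exp(-2*I*pi/3))*conj(1) + 1*(-exp(-I*pi/3))*conj(1)]
      = (1/6)[(1) + (-exp(I*pi/3)) + (exp(2*I*pi/3)) + (1) + (exp(-2*I*pi/3)) + (-exp(-I*pi/3))] = 0/6 = 0
  <chi_3*chi_1, chi_1> = (1/6)[1*(1)*conj(1) + 1*(-exp(I*pi/3))*conj(exp(I*pi/3)) + 1*(exp(2*I*pi/3))*conj(exp(2*I*pi/3)) + 1*(1)*conj(-1) + 1*(exp(-2*I*pi/3))*conj(exp(-2*I*pi/3)) + 1*(-exp(-I*pi/3))*conj(exp(-I*pi/3))]
      = (1/6)[(1) + (-1) + (1) + (-1) + (1) + (-1)] = 0/6 = 0
  <chi_3*chi_1, chi_2> = (1/6)[1*(1)*conj(1) + 1*(-exp(I*pi/3))*conj(exp(2*I*pi/3)) + 1*(exp(2*I*pi/3))*conj(exp(-2*I*pi/3)) + 1*(1)*conj(1) + 1*(exp(-2*I*pi/3))*conj(exp(2*I*pi/3)) + 1*(-exp(-I*pi/3))*conj(exp(-2*I*pi/3))]
      = (1/6)[(1) + (-exp(-I*pi/3)) + (exp(-2*I*pi/3)) + (1) + (exp(2*I*pi/3)) + (-exp(I*pi/3))] = 0/6 = 0
  <chi_3*chi_1, chi_3> = (1/6)[1*(1)*conj(1) + 1*(-exp(I*pi/3))*conj(-1) + 1*(exp(2*I*pi/3))*conj(1) + 1*(1)*conj(-1) + 1*(exp(-2*I*pi/3))*conj(1) + 1*(-exp(-I*pi/3))*conj(-1)]
      = (1/6)[(1) + (exp(I*pi/3)) + (exp(2*I*pi/3)) + (-1) + (exp(-2*I*pi/3)) + (exp(-I*pi/3))] = 0/6 = 0
  <chi_3*chi_1, chi_4> = (1/6)[1*(1)*conj(1) + 1*(-exp(I*pi/3))*conj(exp(-2*I*pi/3)) + 1*(exp(2*I*pi/3))*conj(exp(2*I*pi/3)) + 1*(1)*conj(1) + 1*(exp(-2*I*pi/3))*conj(exp(-2*I*pi/3)) + 1*(-exp(-I*pi/3))*conj(exp(2*I*pi/3))]
      = (1/6)[(1) + (1) + (1) + (1) + (1) + (1)] = 6/6 = 1
  <chi_3*chi_1, chi_5> = (1/6)[1*(1)*conj(1) + 1*(-exp(I*pi/3))*conj(exp(-I*pi/3)) + 1*(exp(2*I*pi/3))*conj(exp(-2*I*pi/3)) + 1*(1)*conj(-1) + 1*(exp(-2*I*pi/3))*conj(exp(2*I*pi/3)) + 1*(-exp(-I*pi/3))*conj(exp(I*pi/3))]
      = (1/6)[(1) + (-exp(2*I*pi/3)) + (exp(-2*I*pi/3)) + (-1) + (exp(2*I*pi/3)) + (-exp(-2*I*pi/3))] = 0/6 = 0
(Exp terms are combined using exp(i*s)*conj(exp(i*t)) = exp(i*(s-t)), and sums of them are collapsed using the identity that for every m > 1 the m distinct m-th roots of unity sum to 0, e.g. 1 + exp(2*I*pi/3) + exp(-2*I*pi/3) = 0.)
Hence the multiplicities are chi_4: 1. Dimension check: dim(chi_3)*dim(chi_1) = 1*1 = 1 and sum (mult * dim) = 1*1 = 1.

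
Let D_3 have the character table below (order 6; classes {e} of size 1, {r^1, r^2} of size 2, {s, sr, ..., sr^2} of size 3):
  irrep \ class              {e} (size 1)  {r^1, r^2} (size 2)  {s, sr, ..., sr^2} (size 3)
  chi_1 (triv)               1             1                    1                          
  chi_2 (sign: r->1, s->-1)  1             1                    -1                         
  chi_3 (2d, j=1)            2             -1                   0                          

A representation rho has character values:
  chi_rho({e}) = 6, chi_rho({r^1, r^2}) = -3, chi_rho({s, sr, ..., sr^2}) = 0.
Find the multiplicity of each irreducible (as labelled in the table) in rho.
Multiplicities: chi_1: 0, chi_2: 0, chi_3: 3.

Working: Use <chi_rho, chi> = (1/|G|) sum_C |C| * chi_rho(C) * conj(chi(C)) with |G| = 6 for each irreducible chi in the table:
  <chi_rho, chi_1> = (1/6)[1*(6)*conj(1) + 2*(-3)*conj(1) + 3*(0)*conj(1)]
      = (1/6)[(6) + (-6) + (0)] = 0/6 = 0
  <chi_rho, chi_2> = (1/6)[1*(6)*conj(1) + 2*(-3)*conj(1) + 3*(0)*conj(-1)]
      = (1/6)[(6) + (-6) + (0)] = 0/6 = 0
  <chi_rho, chi_3> = (1/6)[1*(6)*conj(2) + 2*(-3)*conj(-1) + 3*(0)*conj(0)]
      = (1/6)[(12) + (6) + (0)] = 18/6 = 3
Dimension check: dim(rho) = sum (mult * dim) = 0*1 + 0*1 + 3*2 = 6 = chi_rho(e) = 6.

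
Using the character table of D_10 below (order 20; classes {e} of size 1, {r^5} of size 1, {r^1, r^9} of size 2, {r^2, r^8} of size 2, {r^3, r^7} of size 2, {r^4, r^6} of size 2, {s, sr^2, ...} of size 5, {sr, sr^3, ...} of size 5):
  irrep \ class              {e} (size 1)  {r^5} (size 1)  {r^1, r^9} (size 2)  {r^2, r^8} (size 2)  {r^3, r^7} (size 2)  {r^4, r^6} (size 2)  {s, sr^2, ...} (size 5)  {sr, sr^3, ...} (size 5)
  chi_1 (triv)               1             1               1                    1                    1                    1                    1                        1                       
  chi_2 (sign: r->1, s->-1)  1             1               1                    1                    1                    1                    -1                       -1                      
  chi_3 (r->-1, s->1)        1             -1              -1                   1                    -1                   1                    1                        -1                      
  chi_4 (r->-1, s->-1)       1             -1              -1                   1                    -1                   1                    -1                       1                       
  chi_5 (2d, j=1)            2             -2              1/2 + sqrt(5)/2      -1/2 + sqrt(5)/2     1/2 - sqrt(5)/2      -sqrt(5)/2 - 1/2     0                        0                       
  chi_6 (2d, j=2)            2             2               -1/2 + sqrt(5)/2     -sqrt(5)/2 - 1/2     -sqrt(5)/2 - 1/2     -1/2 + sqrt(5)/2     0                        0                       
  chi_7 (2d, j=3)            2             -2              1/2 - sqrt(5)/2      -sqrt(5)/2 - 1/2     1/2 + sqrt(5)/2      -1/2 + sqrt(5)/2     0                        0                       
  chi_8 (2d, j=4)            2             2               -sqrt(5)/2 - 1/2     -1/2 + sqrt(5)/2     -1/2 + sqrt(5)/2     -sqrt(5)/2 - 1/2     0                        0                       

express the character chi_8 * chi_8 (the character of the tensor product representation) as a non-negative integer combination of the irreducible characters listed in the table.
chi_8 tensor chi_8 = chi_1 + chi_2 + chi_6 (all other irreducibles have multiplicity 0).

Working: The character of a tensor product is the pointwise product (chi_8 * chi_8)(C) = chi_8(C) * chi_8(C):
  {e}: (2)*(2), {r^5}: (2)*(2), {r^1, r^9}: (-sqrt(5)/2 - 1/2)*(-sqrt(5)/2 - 1/2), {r^2, r^8}: (-1/2 + sqrt(5)/2)*(-1/2 + sqrt(5)/2), {r^3, r^7}: (-1/2 + sqrt(5)/2)*(-1/2 + sqrt(5)/2), {r^4, r^6}: (-sqrt(5)/2 - 1/2)*(-sqrt(5)/2 - 1/2), {s, sr^2, ...}: (0)*(0), {sr, sr^3, ...}: (0)*(0)
so (chi_8 * chi_8) takes values
  {e} -> 4, {r^5} -> 4, {r^1, r^9} -> sqrt(5)/2 + 3/2, {r^2, r^8} -> 3/2 - sqrt(5)/2, {r^3, r^7} -> 3/2 - sqrt(5)/2, {r^4, r^6} -> sqrt(5)/2 + 3/2, {s, sr^2, ...} -> 0, {sr, sr^3, ...} -> 0.
Now take the inner product of this character with each irreducible chi from the table, <chi_8*chi_8, chi> = (1/20) sum_C |C| (chi_8*chi_8)(C) conj(chi(C)):
  <chi_8*chi_8, chi_1> = (1/20)[1*(4)*conj(1) + 1*(4)*conj(1) + 2*(sqrt(5)/2 + 3/2)*conj(1) + 2*(3/2 - sqrt(5)/2)*conj(1) + 2*(3/2 - sqrt(5)/2)*conj(1) + 2*(sqrt(5)/2 + 3/2)*conj(1) + 5*(0)*conj(1) + 5*(0)*conj(1)]
      = (1/20)[(4) + (4) + (sqrt(5) + 3) + (3 - sqrt(5)) + (3 - sqrt(5)) + (sqrt(5) + 3) + (0) + (0)] = 20/20 = 1
  <chi_8*chi_8, chi_2> = (1/20)[1*(4)*conj(1) + 1*(4)*conj(1) + 2*(sqrt(5)/2 + 3/2)*conj(1) + 2*(3/2 - sqrt(5)/2)*conj(1) + 2*(3/2 - sqrt(5)/2)*conj(1) + 2*(sqrt(5)/2 + 3/2)*conj(1) + 5*(0)*conj(-1) + 5*(0)*conj(-1)]
      = (1/20)[(4) + (4) + (sqrt(5) + 3) + (3 - sqrt(5)) + (3 - sqrt(5)) + (sqrt(5) + 3) + (0) + (0)] = 20/20 = 1
  <chi_8*chi_8, chi_3> = (1/20)[1*(4)*conj(1) + 1*(4)*conj(-1) + 2*(sqrt(5)/2 + 3/2)*conj(-1) + 2*(3/2 - sqrt(5)/2)*conj(1) + 2*(3/2 - sqrt(5)/2)*conj(-1) + 2*(sqrt(5)/2 + 3/2)*conj(1) + 5*(0)*conj(1) + 5*(0)*conj(-1)]
      = (1/20)[(4) + (-4) + (-3 - sqrt(5)) + (3 - sqrt(5)) + (-3 + sqrt(5)) + (sqrt(5) + 3) + (0) + (0)] = 0/20 = 0
  <chi_8*chi_8, chi_4> = (1/20)[1*(4)*conj(1) + 1*(4)*conj(-1) + 2*(sqrt(5)/2 + 3/2)*conj(-1) + 2*(3/2 - sqrt(5)/2)*conj(1) + 2*(3/2 - sqrt(5)/2)*conj(-1) + 2*(sqrt(5)/2 + 3/2)*conj(1) + 5*(0)*conj(-1) + 5*(0)*conj(1)]
      = (1/20)[(4) + (-4) + (-3 - sqrt(5)) + (3 - sqrt(5)) + (-3 + sqrt(5)) + (sqrt(5) + 3) + (0) + (0)] = 0/20 = 0
  <chi_8*chi_8, chi_5> = (1/20)[1*(4)*conj(2) + 1*(4)*conj(-2) + 2*(sqrt(5)/2 + 3/2)*conj(1/2 + sqrt(5)/2) + 2*(3/2 - sqrt(5)/2)*conj(-1/2 + sqrt(5)/2) + 2*(3/2 - sqrt(5)/2)*conj(1/2 - sqrt(5)/2) + 2*(sqrt(5)/2 + 3/2)*conj(-sqrt(5)/2 - 1/2) + 5*(0)*conj(0) + 5*(0)*conj(0)]
      = (1/20)[(8) + (-8) + (4 + 2*sqrt(5)) + (-4 + 2*sqrt(5)) + (4 - 2*sqrt(5)) + (-2*sqrt(5) - 4) + (0) + (0)] = 0/20 = 0
  <chi_8*chi_8, chi_6> = (1/20)[1*(4)*conj(2) + 1*(4)*conj(2) + 2*(sqrt(5)/2 + 3/2)*conj(-1/2 + sqrt(5)/2) + 2*(3/2 - sqrt(5)/2)*conj(-sqrt(5)/2 - 1/2) + 2*(3/2 - sqrt(5)/2)*conj(-sqrt(5)/2 - 1/2) + 2*(sqrt(5)/2 + 3/2)*conj(-1/2 + sqrt(5)/2) + 5*(0)*conj(0) + 5*(0)*conj(0)]
      = (1/20)[(8) + (8) + (1 + sqrt(5)) + (1 - sqrt(5)) + (1 - sqrt(5)) + (1 + sqrt(5)) + (0) + (0)] = 20/20 = 1
  <chi_8*chi_8, chi_7> = (1/20)[1*(4)*conj(2) + 1*(4)*conj(-2) + 2*(sqrt(5)/2 + 3/2)*conj(1/2 - sqrt(5)/2) + 2*(3/2 - sqrt(5)/2)*conj(-sqrt(5)/2 - 1/2) + 2*(3/2 - sqrt(5)/2)*conj(1/2 + sqrt(5)/2) + 2*(sqrt(5)/2 + 3/2)*conj(-1/2 + sqrt(5)/2) + 5*(0)*conj(0) + 5*(0)*conj(0)]
      = (1/20)[(8) + (-8) + (-sqrt(5) - 1) + (1 - sqrt(5)) + (-1 + sqrt(5)) + (1 + sqrt(5)) + (0) + (0)] = 0/20 = 0
  <chi_8*chi_8, chi_8> = (1/20)[1*(4)*conj(2) + 1*(4)*conj(2) + 2*(sqrt(5)/2 + 3/2)*conj(-sqrt(5)/2 - 1/2) + 2*(3/2 - sqrt(5)/2)*conj(-1/2 + sqrt(5)/2) + 2*(3/2 - sqrt(5)/2)*conj(-1/2 + sqrt(5)/2) + 2*(sqrt(5)/2 + 3/2)*conj(-sqrt(5)/2 - 1/2) + 5*(0)*conj(0) + 5*(0)*conj(0)]
      = (1/20)[(8) + (8) + (-2*sqrt(5) - 4) + (-4 + 2*sqrt(5)) + (-4 + 2*sqrt(5)) + (-2*sqrt(5) - 4) + (0) + (0)] = 0/20 = 0
Hence the multiplicities are chi_1: 1, chi_2: 1, chi_6: 1. Dimension check: dim(chi_8)*dim(chi_8) = 2*2 = 4 and sum (mult * dim) = 1*1 + 1*1 + 1*2 = 4.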